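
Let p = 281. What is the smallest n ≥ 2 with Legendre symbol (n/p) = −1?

(2/281) = +1, so 2 is a residue.
(3/281) = −1, so 3 is the smallest positive non-residue mod 281.

3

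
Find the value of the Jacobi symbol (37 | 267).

Reciprocity: 37 ≡ 1 and 267 ≡ 3 (mod 4), so (37/267) = +(267/37).
Reduce top mod 37: now compute (8/37).
Pull out 2^3: since 37 ≡ 5 (mod 8), (2/37) = -1, so (2/37)^3 = -1.
Reached (1/37) = 1. Collecting the sign flips along the way, the symbol is -1.

-1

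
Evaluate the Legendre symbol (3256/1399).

1

First reduce: 3256 ≡ 458 (mod 1399).
Pull out 2: since 1399 ≡ 7 (mod 8), (2/1399) = +1.
Reciprocity: 229 ≡ 1 and 1399 ≡ 3 (mod 4), so (229/1399) = +(1399/229).
Reduce top mod 229: now compute (25/229).
Reciprocity: 25 ≡ 1 and 229 ≡ 1 (mod 4), so (25/229) = +(229/25).
Reduce top mod 25: now compute (4/25).
Pull out 2^2: since 25 ≡ 1 (mod 8), (2/25) = +1, so (2/25)^2 = +1.
Reached (1/25) = 1. Collecting the sign flips along the way, the symbol is +1.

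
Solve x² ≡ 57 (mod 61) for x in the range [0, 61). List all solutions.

22, 39

61 ≡ 1 (mod 4), so we find a root by search.
Trying successive values, 22² = 484 ≡ 57 (mod 61). The other root is 61 − 22 = 39.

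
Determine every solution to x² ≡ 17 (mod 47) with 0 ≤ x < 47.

8, 39

Since 47 ≡ 3 (mod 4), a square root of 17 is 17^((47+1)/4) = 17^12 mod 47.
Repeated squaring: 17^2≡7, 17^4≡2, 17^8≡4 (mod 47).
17^12 = 17^(8+4) ≡ 8 (mod 47).
Check: 8² = 64 ≡ 17 (mod 47). The two roots are 8 and 39.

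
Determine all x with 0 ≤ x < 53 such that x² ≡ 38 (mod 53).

12, 41

53 ≡ 1 (mod 4), so we find a root by search.
Trying successive values, 12² = 144 ≡ 38 (mod 53). The other root is 53 − 12 = 41.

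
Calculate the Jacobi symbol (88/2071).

Pull out 2^3: since 2071 ≡ 7 (mod 8), (2/2071) = +1, so (2/2071)^3 = +1.
Reciprocity: 11 ≡ 3 and 2071 ≡ 3 (mod 4), so (11/2071) = −(2071/11).
Reduce top mod 11: now compute (3/11).
Reciprocity: 3 ≡ 3 and 11 ≡ 3 (mod 4), so (3/11) = −(11/3).
Reduce top mod 3: now compute (2/3).
Pull out 2: since 3 ≡ 3 (mod 8), (2/3) = -1.
Reached (1/3) = 1. Collecting the sign flips along the way, the symbol is -1.

-1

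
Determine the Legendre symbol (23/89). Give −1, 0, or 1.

-1

Euler's criterion: (23/89) ≡ 23^44 (mod 89).
23^2 ≡ 84 (mod 89)
23^4 ≡ 25 (mod 89)
23^8 ≡ 2 (mod 89)
23^16 ≡ 4 (mod 89)
23^32 ≡ 16 (mod 89)
23^44 = 23^(32+8+4) ≡ 88 (mod 89).
Result is 88 ≡ −1, so (23/89) = −1.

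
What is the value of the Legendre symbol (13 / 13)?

0

First reduce: 13 ≡ 0 (mod 13).
Top reduces to 0: gcd > 1, so the symbol is 0.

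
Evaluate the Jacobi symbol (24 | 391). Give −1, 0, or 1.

Pull out 2^3: since 391 ≡ 7 (mod 8), (2/391) = +1, so (2/391)^3 = +1.
Reciprocity: 3 ≡ 3 and 391 ≡ 3 (mod 4), so (3/391) = −(391/3).
Reduce top mod 3: now compute (1/3).
Reached (1/3) = 1. Collecting the sign flips along the way, the symbol is -1.

-1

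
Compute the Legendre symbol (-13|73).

First reduce: -13 ≡ 60 (mod 73).
Pull out 2^2: since 73 ≡ 1 (mod 8), (2/73) = +1, so (2/73)^2 = +1.
Reciprocity: 15 ≡ 3 and 73 ≡ 1 (mod 4), so (15/73) = +(73/15).
Reduce top mod 15: now compute (13/15).
Reciprocity: 13 ≡ 1 and 15 ≡ 3 (mod 4), so (13/15) = +(15/13).
Reduce top mod 13: now compute (2/13).
Pull out 2: since 13 ≡ 5 (mod 8), (2/13) = -1.
Reached (1/13) = 1. Collecting the sign flips along the way, the symbol is -1.

-1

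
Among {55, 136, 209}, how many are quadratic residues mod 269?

(55/269) = +1 → QR.
(136/269) = +1 → QR.
(209/269) = -1 → non-residue.
Total quadratic residues among the 3: 2.

2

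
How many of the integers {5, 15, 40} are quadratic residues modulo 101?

1

(5/101) = +1 → QR.
(15/101) = -1 → non-residue.
(40/101) = -1 → non-residue.
Total quadratic residues among the 3: 1.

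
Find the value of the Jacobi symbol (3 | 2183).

Reciprocity: 3 ≡ 3 and 2183 ≡ 3 (mod 4), so (3/2183) = −(2183/3).
Reduce top mod 3: now compute (2/3).
Pull out 2: since 3 ≡ 3 (mod 8), (2/3) = -1.
Reached (1/3) = 1. Collecting the sign flips along the way, the symbol is +1.

1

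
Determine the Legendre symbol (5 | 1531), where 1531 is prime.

Reciprocity: 5 ≡ 1 and 1531 ≡ 3 (mod 4), so (5/1531) = +(1531/5).
Reduce top mod 5: now compute (1/5).
Reached (1/5) = 1. Collecting the sign flips along the way, the symbol is +1.

1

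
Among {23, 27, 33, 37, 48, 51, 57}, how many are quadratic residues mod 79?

2

(23/79) = +1 → QR.
(27/79) = -1 → non-residue.
(33/79) = -1 → non-residue.
(37/79) = -1 → non-residue.
(48/79) = -1 → non-residue.
(51/79) = +1 → QR.
(57/79) = -1 → non-residue.
Total quadratic residues among the 7: 2.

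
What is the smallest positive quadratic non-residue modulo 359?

7

(2/359) = +1, so 2 is a residue.
(3/359) = +1, so 3 is a residue.
(4/359) = +1, so 4 is a residue.
(5/359) = +1, so 5 is a residue.
(6/359) = +1, so 6 is a residue.
(7/359) = −1, so 7 is the smallest positive non-residue mod 359.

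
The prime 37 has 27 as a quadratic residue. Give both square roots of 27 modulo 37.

8, 29

37 ≡ 1 (mod 4), so we find a root by search.
Trying successive values, 8² = 64 ≡ 27 (mod 37). The other root is 37 − 8 = 29.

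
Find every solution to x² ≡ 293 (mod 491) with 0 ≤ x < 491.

Since 491 ≡ 3 (mod 4), a square root of 293 is 293^((491+1)/4) = 293^123 mod 491.
Repeated squaring: 293^2≡415, 293^4≡375, 293^8≡199, 293^16≡321, 293^32≡422, 293^64≡342 (mod 491).
293^123 = 293^(64+32+16+8+2+1) ≡ 463 (mod 491).
Check: 463² = 214369 ≡ 293 (mod 491). The two roots are 28 and 463.

28, 463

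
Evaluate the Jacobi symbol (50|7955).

Pull out 2: since 7955 ≡ 3 (mod 8), (2/7955) = -1.
Reciprocity: 25 ≡ 1 and 7955 ≡ 3 (mod 4), so (25/7955) = +(7955/25).
Reduce top mod 25: now compute (5/25).
Reciprocity: 5 ≡ 1 and 25 ≡ 1 (mod 4), so (5/25) = +(25/5).
Reduce top mod 5: now compute (0/5).
Top reduces to 0: gcd > 1, so the symbol is 0.

0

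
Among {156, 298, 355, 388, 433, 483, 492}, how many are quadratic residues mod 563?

2

(156/563) = +1 → QR.
(298/563) = -1 → non-residue.
(355/563) = -1 → non-residue.
(388/563) = -1 → non-residue.
(433/563) = -1 → non-residue.
(483/563) = +1 → QR.
(492/563) = -1 → non-residue.
Total quadratic residues among the 7: 2.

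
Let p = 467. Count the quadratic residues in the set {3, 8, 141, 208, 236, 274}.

(3/467) = +1 → QR.
(8/467) = -1 → non-residue.
(141/467) = +1 → QR.
(208/467) = +1 → QR.
(236/467) = +1 → QR.
(274/467) = -1 → non-residue.
Total quadratic residues among the 6: 4.

4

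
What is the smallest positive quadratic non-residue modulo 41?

(2/41) = +1, so 2 is a residue.
(3/41) = −1, so 3 is the smallest positive non-residue mod 41.

3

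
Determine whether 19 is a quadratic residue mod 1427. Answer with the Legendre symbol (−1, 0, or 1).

1

Reciprocity: 19 ≡ 3 and 1427 ≡ 3 (mod 4), so (19/1427) = −(1427/19).
Reduce top mod 19: now compute (2/19).
Pull out 2: since 19 ≡ 3 (mod 8), (2/19) = -1.
Reached (1/19) = 1. Collecting the sign flips along the way, the symbol is +1.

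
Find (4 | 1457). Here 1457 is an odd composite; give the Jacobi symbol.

Pull out 2^2: since 1457 ≡ 1 (mod 8), (2/1457) = +1, so (2/1457)^2 = +1.
Reached (1/1457) = 1. Collecting the sign flips along the way, the symbol is +1.

1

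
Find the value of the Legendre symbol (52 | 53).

Pull out 2^2: since 53 ≡ 5 (mod 8), (2/53) = -1, so (2/53)^2 = +1.
Reciprocity: 13 ≡ 1 and 53 ≡ 1 (mod 4), so (13/53) = +(53/13).
Reduce top mod 13: now compute (1/13).
Reached (1/13) = 1. Collecting the sign flips along the way, the symbol is +1.

1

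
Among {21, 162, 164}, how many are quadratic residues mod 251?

2

(21/251) = +1 → QR.
(162/251) = -1 → non-residue.
(164/251) = +1 → QR.
Total quadratic residues among the 3: 2.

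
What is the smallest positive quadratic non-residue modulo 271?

(2/271) = +1, so 2 is a residue.
(3/271) = −1, so 3 is the smallest positive non-residue mod 271.

3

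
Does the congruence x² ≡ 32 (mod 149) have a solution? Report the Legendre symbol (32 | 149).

-1

Euler's criterion: (32/149) ≡ 32^74 (mod 149).
32^2 ≡ 130 (mod 149)
32^4 ≡ 63 (mod 149)
32^8 ≡ 95 (mod 149)
32^16 ≡ 85 (mod 149)
32^32 ≡ 73 (mod 149)
32^64 ≡ 114 (mod 149)
32^74 = 32^(64+8+2) ≡ 148 (mod 149).
Result is 148 ≡ −1, so (32/149) = −1.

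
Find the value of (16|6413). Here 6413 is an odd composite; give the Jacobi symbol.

Pull out 2^4: since 6413 ≡ 5 (mod 8), (2/6413) = -1, so (2/6413)^4 = +1.
Reached (1/6413) = 1. Collecting the sign flips along the way, the symbol is +1.

1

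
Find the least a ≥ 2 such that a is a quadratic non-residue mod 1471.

3

(2/1471) = +1, so 2 is a residue.
(3/1471) = −1, so 3 is the smallest positive non-residue mod 1471.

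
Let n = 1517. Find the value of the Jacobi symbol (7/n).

Reciprocity: 7 ≡ 3 and 1517 ≡ 1 (mod 4), so (7/1517) = +(1517/7).
Reduce top mod 7: now compute (5/7).
Reciprocity: 5 ≡ 1 and 7 ≡ 3 (mod 4), so (5/7) = +(7/5).
Reduce top mod 5: now compute (2/5).
Pull out 2: since 5 ≡ 5 (mod 8), (2/5) = -1.
Reached (1/5) = 1. Collecting the sign flips along the way, the symbol is -1.

-1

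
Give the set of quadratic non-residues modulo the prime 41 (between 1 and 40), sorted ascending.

Square k = 1,…,20 (k and 41−k give the same square):
1²=1, 2²=4, 3²=9, 4²=16, 5²=25, 6²=36, 7²≡8, 8²≡23, 9²≡40, 10²≡18, 11²≡39, 12²≡21, 13²≡5, 14²≡32, 15²≡20, 16²≡10, 17²≡2, 18²≡37, 19²≡33, 20²≡31 (mod 41).
The residues are {1, 2, 4, 5, 8, 9, 10, 16, 18, 20, 21, 23, 25, 31, 32, 33, 36, 37, 39, 40}; the non-residues are the remaining 20 nonzero classes.

3,6,7,11,12,13,14,15,17,19,22,24,26,27,28,29,30,34,35,38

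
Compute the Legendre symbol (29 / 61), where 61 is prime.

Reciprocity: 29 ≡ 1 and 61 ≡ 1 (mod 4), so (29/61) = +(61/29).
Reduce top mod 29: now compute (3/29).
Reciprocity: 3 ≡ 3 and 29 ≡ 1 (mod 4), so (3/29) = +(29/3).
Reduce top mod 3: now compute (2/3).
Pull out 2: since 3 ≡ 3 (mod 8), (2/3) = -1.
Reached (1/3) = 1. Collecting the sign flips along the way, the symbol is -1.

-1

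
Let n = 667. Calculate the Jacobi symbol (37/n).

Reciprocity: 37 ≡ 1 and 667 ≡ 3 (mod 4), so (37/667) = +(667/37).
Reduce top mod 37: now compute (1/37).
Reached (1/37) = 1. Collecting the sign flips along the way, the symbol is +1.

1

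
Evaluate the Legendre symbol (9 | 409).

Reciprocity: 9 ≡ 1 and 409 ≡ 1 (mod 4), so (9/409) = +(409/9).
Reduce top mod 9: now compute (4/9).
Pull out 2^2: since 9 ≡ 1 (mod 8), (2/9) = +1, so (2/9)^2 = +1.
Reached (1/9) = 1. Collecting the sign flips along the way, the symbol is +1.

1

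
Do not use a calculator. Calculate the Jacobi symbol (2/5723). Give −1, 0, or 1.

Pull out 2: since 5723 ≡ 3 (mod 8), (2/5723) = -1.
Reached (1/5723) = 1. Collecting the sign flips along the way, the symbol is -1.

-1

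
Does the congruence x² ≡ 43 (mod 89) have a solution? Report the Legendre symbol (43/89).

Euler's criterion: (43/89) ≡ 43^44 (mod 89).
43^2 ≡ 69 (mod 89)
43^4 ≡ 44 (mod 89)
43^8 ≡ 67 (mod 89)
43^16 ≡ 39 (mod 89)
43^32 ≡ 8 (mod 89)
43^44 = 43^(32+8+4) ≡ 88 (mod 89).
Result is 88 ≡ −1, so (43/89) = −1.

-1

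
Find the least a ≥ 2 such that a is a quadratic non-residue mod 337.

5

(2/337) = +1, so 2 is a residue.
(3/337) = +1, so 3 is a residue.
(4/337) = +1, so 4 is a residue.
(5/337) = −1, so 5 is the smallest positive non-residue mod 337.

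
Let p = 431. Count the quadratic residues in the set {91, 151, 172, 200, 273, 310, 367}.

4

(91/431) = +1 → QR.
(151/431) = +1 → QR.
(172/431) = -1 → non-residue.
(200/431) = +1 → QR.
(273/431) = +1 → QR.
(310/431) = -1 → non-residue.
(367/431) = -1 → non-residue.
Total quadratic residues among the 7: 4.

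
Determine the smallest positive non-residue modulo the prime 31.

(2/31) = +1, so 2 is a residue.
(3/31) = −1, so 3 is the smallest positive non-residue mod 31.

3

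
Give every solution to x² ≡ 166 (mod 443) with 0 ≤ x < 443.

116, 327

Since 443 ≡ 3 (mod 4), a square root of 166 is 166^((443+1)/4) = 166^111 mod 443.
Repeated squaring: 166^2≡90, 166^4≡126, 166^8≡371, 166^16≡311, 166^32≡147, 166^64≡345 (mod 443).
166^111 = 166^(64+32+8+4+2+1) ≡ 327 (mod 443).
Check: 327² = 106929 ≡ 166 (mod 443). The two roots are 116 and 327.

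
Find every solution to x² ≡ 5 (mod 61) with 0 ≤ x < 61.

26, 35

61 ≡ 1 (mod 4), so we find a root by search.
Trying successive values, 26² = 676 ≡ 5 (mod 61). The other root is 61 − 26 = 35.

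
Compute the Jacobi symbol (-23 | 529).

First reduce: -23 ≡ 506 (mod 529).
Pull out 2: since 529 ≡ 1 (mod 8), (2/529) = +1.
Reciprocity: 253 ≡ 1 and 529 ≡ 1 (mod 4), so (253/529) = +(529/253).
Reduce top mod 253: now compute (23/253).
Reciprocity: 23 ≡ 3 and 253 ≡ 1 (mod 4), so (23/253) = +(253/23).
Reduce top mod 23: now compute (0/23).
Top reduces to 0: gcd > 1, so the symbol is 0.

0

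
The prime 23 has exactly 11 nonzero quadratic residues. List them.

1 2 3 4 6 8 9 12 13 16 18

Square k = 1,…,11 (k and 23−k give the same square):
1²=1, 2²=4, 3²=9, 4²=16, 5²≡2, 6²≡13, 7²≡3, 8²≡18, 9²≡12, 10²≡8, 11²≡6 (mod 23).
So the quadratic residues mod 23 are {1, 2, 3, 4, 6, 8, 9, 12, 13, 16, 18}.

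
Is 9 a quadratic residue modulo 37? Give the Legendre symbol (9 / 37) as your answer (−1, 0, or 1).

1

Euler's criterion: (9/37) ≡ 9^18 (mod 37).
9^2 ≡ 7 (mod 37)
9^4 ≡ 12 (mod 37)
9^8 ≡ 33 (mod 37)
9^16 ≡ 16 (mod 37)
9^18 = 9^(16+2) ≡ 1 (mod 37).
Result is 1, so (9/37) = 1.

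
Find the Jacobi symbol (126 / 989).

Pull out 2: since 989 ≡ 5 (mod 8), (2/989) = -1.
Reciprocity: 63 ≡ 3 and 989 ≡ 1 (mod 4), so (63/989) = +(989/63).
Reduce top mod 63: now compute (44/63).
Pull out 2^2: since 63 ≡ 7 (mod 8), (2/63) = +1, so (2/63)^2 = +1.
Reciprocity: 11 ≡ 3 and 63 ≡ 3 (mod 4), so (11/63) = −(63/11).
Reduce top mod 11: now compute (8/11).
Pull out 2^3: since 11 ≡ 3 (mod 8), (2/11) = -1, so (2/11)^3 = -1.
Reached (1/11) = 1. Collecting the sign flips along the way, the symbol is -1.

-1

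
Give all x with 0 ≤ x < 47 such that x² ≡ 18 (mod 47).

Since 47 ≡ 3 (mod 4), a square root of 18 is 18^((47+1)/4) = 18^12 mod 47.
Repeated squaring: 18^2≡42, 18^4≡25, 18^8≡14 (mod 47).
18^12 = 18^(8+4) ≡ 21 (mod 47).
Check: 21² = 441 ≡ 18 (mod 47). The two roots are 21 and 26.

21, 26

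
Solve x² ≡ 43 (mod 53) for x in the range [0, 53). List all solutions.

53 ≡ 1 (mod 4), so we find a root by search.
Trying successive values, 19² = 361 ≡ 43 (mod 53). The other root is 53 − 19 = 34.

19, 34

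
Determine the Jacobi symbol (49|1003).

Reciprocity: 49 ≡ 1 and 1003 ≡ 3 (mod 4), so (49/1003) = +(1003/49).
Reduce top mod 49: now compute (23/49).
Reciprocity: 23 ≡ 3 and 49 ≡ 1 (mod 4), so (23/49) = +(49/23).
Reduce top mod 23: now compute (3/23).
Reciprocity: 3 ≡ 3 and 23 ≡ 3 (mod 4), so (3/23) = −(23/3).
Reduce top mod 3: now compute (2/3).
Pull out 2: since 3 ≡ 3 (mod 8), (2/3) = -1.
Reached (1/3) = 1. Collecting the sign flips along the way, the symbol is +1.

1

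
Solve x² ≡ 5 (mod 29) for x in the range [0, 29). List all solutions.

29 ≡ 1 (mod 4), so we find a root by search.
Trying successive values, 11² = 121 ≡ 5 (mod 29). The other root is 29 − 11 = 18.

11, 18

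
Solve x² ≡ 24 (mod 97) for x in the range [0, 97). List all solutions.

11, 86

97 ≡ 1 (mod 4), so we find a root by search.
Trying successive values, 11² = 121 ≡ 24 (mod 97). The other root is 97 − 11 = 86.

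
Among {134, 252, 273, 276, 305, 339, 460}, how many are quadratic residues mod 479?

(134/479) = -1 → non-residue.
(252/479) = +1 → QR.
(273/479) = -1 → non-residue.
(276/479) = +1 → QR.
(305/479) = +1 → QR.
(339/479) = -1 → non-residue.
(460/479) = +1 → QR.
Total quadratic residues among the 7: 4.

4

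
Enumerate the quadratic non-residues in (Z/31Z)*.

Square k = 1,…,15 (k and 31−k give the same square):
1²=1, 2²=4, 3²=9, 4²=16, 5²=25, 6²≡5, 7²≡18, 8²≡2, 9²≡19, 10²≡7, 11²≡28, 12²≡20, 13²≡14, 14²≡10, 15²≡8 (mod 31).
The residues are {1, 2, 4, 5, 7, 8, 9, 10, 14, 16, 18, 19, 20, 25, 28}; the non-residues are the remaining 15 nonzero classes.

3,6,11,12,13,15,17,21,22,23,24,26,27,29,30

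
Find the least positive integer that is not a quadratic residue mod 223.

3

(2/223) = +1, so 2 is a residue.
(3/223) = −1, so 3 is the smallest positive non-residue mod 223.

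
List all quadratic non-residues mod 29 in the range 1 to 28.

Square k = 1,…,14 (k and 29−k give the same square):
1²=1, 2²=4, 3²=9, 4²=16, 5²=25, 6²≡7, 7²≡20, 8²≡6, 9²≡23, 10²≡13, 11²≡5, 12²≡28, 13²≡24, 14²≡22 (mod 29).
The residues are {1, 4, 5, 6, 7, 9, 13, 16, 20, 22, 23, 24, 25, 28}; the non-residues are the remaining 14 nonzero classes.

2, 3, 8, 10, 11, 12, 14, 15, 17, 18, 19, 21, 26, 27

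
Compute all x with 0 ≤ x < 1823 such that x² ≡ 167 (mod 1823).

360, 1463

Since 1823 ≡ 3 (mod 4), a square root of 167 is 167^((1823+1)/4) = 167^456 mod 1823.
Repeated squaring: 167^2≡544, 167^4≡610, 167^8≡208, 167^16≡1335, 167^32≡1154, 167^64≡926, 167^128≡666, 167^256≡567 (mod 1823).
167^456 = 167^(256+128+64+8) ≡ 1463 (mod 1823).
Check: 1463² = 2140369 ≡ 167 (mod 1823). The two roots are 360 and 1463.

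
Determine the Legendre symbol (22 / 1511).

Pull out 2: since 1511 ≡ 7 (mod 8), (2/1511) = +1.
Reciprocity: 11 ≡ 3 and 1511 ≡ 3 (mod 4), so (11/1511) = −(1511/11).
Reduce top mod 11: now compute (4/11).
Pull out 2^2: since 11 ≡ 3 (mod 8), (2/11) = -1, so (2/11)^2 = +1.
Reached (1/11) = 1. Collecting the sign flips along the way, the symbol is -1.

-1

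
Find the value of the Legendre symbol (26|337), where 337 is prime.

Pull out 2: since 337 ≡ 1 (mod 8), (2/337) = +1.
Reciprocity: 13 ≡ 1 and 337 ≡ 1 (mod 4), so (13/337) = +(337/13).
Reduce top mod 13: now compute (12/13).
Pull out 2^2: since 13 ≡ 5 (mod 8), (2/13) = -1, so (2/13)^2 = +1.
Reciprocity: 3 ≡ 3 and 13 ≡ 1 (mod 4), so (3/13) = +(13/3).
Reduce top mod 3: now compute (1/3).
Reached (1/3) = 1. Collecting the sign flips along the way, the symbol is +1.

1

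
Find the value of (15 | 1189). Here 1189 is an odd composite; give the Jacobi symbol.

Reciprocity: 15 ≡ 3 and 1189 ≡ 1 (mod 4), so (15/1189) = +(1189/15).
Reduce top mod 15: now compute (4/15).
Pull out 2^2: since 15 ≡ 7 (mod 8), (2/15) = +1, so (2/15)^2 = +1.
Reached (1/15) = 1. Collecting the sign flips along the way, the symbol is +1.

1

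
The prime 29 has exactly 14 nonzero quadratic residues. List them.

1 4 5 6 7 9 13 16 20 22 23 24 25 28

Square k = 1,…,14 (k and 29−k give the same square):
1²=1, 2²=4, 3²=9, 4²=16, 5²=25, 6²≡7, 7²≡20, 8²≡6, 9²≡23, 10²≡13, 11²≡5, 12²≡28, 13²≡24, 14²≡22 (mod 29).
So the quadratic residues mod 29 are {1, 4, 5, 6, 7, 9, 13, 16, 20, 22, 23, 24, 25, 28}.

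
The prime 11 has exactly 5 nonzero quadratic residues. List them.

Square k = 1,…,5 (k and 11−k give the same square):
1²=1, 2²=4, 3²=9, 4²≡5, 5²≡3 (mod 11).
So the quadratic residues mod 11 are {1, 3, 4, 5, 9}.

1 3 4 5 9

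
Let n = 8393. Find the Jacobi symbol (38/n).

-1

Pull out 2: since 8393 ≡ 1 (mod 8), (2/8393) = +1.
Reciprocity: 19 ≡ 3 and 8393 ≡ 1 (mod 4), so (19/8393) = +(8393/19).
Reduce top mod 19: now compute (14/19).
Pull out 2: since 19 ≡ 3 (mod 8), (2/19) = -1.
Reciprocity: 7 ≡ 3 and 19 ≡ 3 (mod 4), so (7/19) = −(19/7).
Reduce top mod 7: now compute (5/7).
Reciprocity: 5 ≡ 1 and 7 ≡ 3 (mod 4), so (5/7) = +(7/5).
Reduce top mod 5: now compute (2/5).
Pull out 2: since 5 ≡ 5 (mod 8), (2/5) = -1.
Reached (1/5) = 1. Collecting the sign flips along the way, the symbol is -1.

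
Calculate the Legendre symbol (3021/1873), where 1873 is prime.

First reduce: 3021 ≡ 1148 (mod 1873).
Pull out 2^2: since 1873 ≡ 1 (mod 8), (2/1873) = +1, so (2/1873)^2 = +1.
Reciprocity: 287 ≡ 3 and 1873 ≡ 1 (mod 4), so (287/1873) = +(1873/287).
Reduce top mod 287: now compute (151/287).
Reciprocity: 151 ≡ 3 and 287 ≡ 3 (mod 4), so (151/287) = −(287/151).
Reduce top mod 151: now compute (136/151).
Pull out 2^3: since 151 ≡ 7 (mod 8), (2/151) = +1, so (2/151)^3 = +1.
Reciprocity: 17 ≡ 1 and 151 ≡ 3 (mod 4), so (17/151) = +(151/17).
Reduce top mod 17: now compute (15/17).
Reciprocity: 15 ≡ 3 and 17 ≡ 1 (mod 4), so (15/17) = +(17/15).
Reduce top mod 15: now compute (2/15).
Pull out 2: since 15 ≡ 7 (mod 8), (2/15) = +1.
Reached (1/15) = 1. Collecting the sign flips along the way, the symbol is -1.

-1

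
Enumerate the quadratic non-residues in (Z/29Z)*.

2 3 8 10 11 12 14 15 17 18 19 21 26 27

Square k = 1,…,14 (k and 29−k give the same square):
1²=1, 2²=4, 3²=9, 4²=16, 5²=25, 6²≡7, 7²≡20, 8²≡6, 9²≡23, 10²≡13, 11²≡5, 12²≡28, 13²≡24, 14²≡22 (mod 29).
The residues are {1, 4, 5, 6, 7, 9, 13, 16, 20, 22, 23, 24, 25, 28}; the non-residues are the remaining 14 nonzero classes.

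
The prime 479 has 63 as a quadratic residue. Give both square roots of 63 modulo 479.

114, 365

Since 479 ≡ 3 (mod 4), a square root of 63 is 63^((479+1)/4) = 63^120 mod 479.
Repeated squaring: 63^2≡137, 63^4≡88, 63^8≡80, 63^16≡173, 63^32≡231, 63^64≡192 (mod 479).
63^120 = 63^(64+32+16+8) ≡ 365 (mod 479).
Check: 365² = 133225 ≡ 63 (mod 479). The two roots are 114 and 365.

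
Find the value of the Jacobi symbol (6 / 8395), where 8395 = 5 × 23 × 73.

Pull out 2: since 8395 ≡ 3 (mod 8), (2/8395) = -1.
Reciprocity: 3 ≡ 3 and 8395 ≡ 3 (mod 4), so (3/8395) = −(8395/3).
Reduce top mod 3: now compute (1/3).
Reached (1/3) = 1. Collecting the sign flips along the way, the symbol is +1.

1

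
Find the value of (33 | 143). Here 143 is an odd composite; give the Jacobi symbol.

0

Reciprocity: 33 ≡ 1 and 143 ≡ 3 (mod 4), so (33/143) = +(143/33).
Reduce top mod 33: now compute (11/33).
Reciprocity: 11 ≡ 3 and 33 ≡ 1 (mod 4), so (11/33) = +(33/11).
Reduce top mod 11: now compute (0/11).
Top reduces to 0: gcd > 1, so the symbol is 0.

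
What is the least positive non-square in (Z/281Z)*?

3

(2/281) = +1, so 2 is a residue.
(3/281) = −1, so 3 is the smallest positive non-residue mod 281.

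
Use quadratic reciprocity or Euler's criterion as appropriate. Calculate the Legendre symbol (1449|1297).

First reduce: 1449 ≡ 152 (mod 1297).
Pull out 2^3: since 1297 ≡ 1 (mod 8), (2/1297) = +1, so (2/1297)^3 = +1.
Reciprocity: 19 ≡ 3 and 1297 ≡ 1 (mod 4), so (19/1297) = +(1297/19).
Reduce top mod 19: now compute (5/19).
Reciprocity: 5 ≡ 1 and 19 ≡ 3 (mod 4), so (5/19) = +(19/5).
Reduce top mod 5: now compute (4/5).
Pull out 2^2: since 5 ≡ 5 (mod 8), (2/5) = -1, so (2/5)^2 = +1.
Reached (1/5) = 1. Collecting the sign flips along the way, the symbol is +1.

1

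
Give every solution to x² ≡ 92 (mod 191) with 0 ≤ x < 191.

Since 191 ≡ 3 (mod 4), a square root of 92 is 92^((191+1)/4) = 92^48 mod 191.
Repeated squaring: 92^2≡60, 92^4≡162, 92^8≡77, 92^16≡8, 92^32≡64 (mod 191).
92^48 = 92^(32+16) ≡ 130 (mod 191).
Check: 130² = 16900 ≡ 92 (mod 191). The two roots are 61 and 130.

61, 130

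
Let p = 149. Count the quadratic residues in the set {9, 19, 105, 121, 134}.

3

(9/149) = +1 → QR.
(19/149) = +1 → QR.
(105/149) = -1 → non-residue.
(121/149) = +1 → QR.
(134/149) = -1 → non-residue.
Total quadratic residues among the 5: 3.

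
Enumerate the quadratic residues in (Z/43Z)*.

1 4 6 9 10 11 13 14 15 16 17 21 23 24 25 31 35 36 38 40 41

Square k = 1,…,21 (k and 43−k give the same square):
1²=1, 2²=4, 3²=9, 4²=16, 5²=25, 6²=36, 7²≡6, 8²≡21, 9²≡38, 10²≡14, 11²≡35, 12²≡15, 13²≡40, 14²≡24, 15²≡10, 16²≡41, 17²≡31, 18²≡23, 19²≡17, 20²≡13, 21²≡11 (mod 43).
So the quadratic residues mod 43 are {1, 4, 6, 9, 10, 11, 13, 14, 15, 16, 17, 21, 23, 24, 25, 31, 35, 36, 38, 40, 41}.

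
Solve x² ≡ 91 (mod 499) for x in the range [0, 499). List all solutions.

33, 466

Since 499 ≡ 3 (mod 4), a square root of 91 is 91^((499+1)/4) = 91^125 mod 499.
Repeated squaring: 91^2≡297, 91^4≡385, 91^8≡22, 91^16≡484, 91^32≡225, 91^64≡226 (mod 499).
91^125 = 91^(64+32+16+8+4+1) ≡ 33 (mod 499).
Check: 33² = 1089 ≡ 91 (mod 499). The two roots are 33 and 466.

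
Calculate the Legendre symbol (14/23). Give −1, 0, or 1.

Euler's criterion: (14/23) ≡ 14^11 (mod 23).
14^2 ≡ 12 (mod 23)
14^4 ≡ 6 (mod 23)
14^8 ≡ 13 (mod 23)
14^11 = 14^(8+2+1) ≡ 22 (mod 23).
Result is 22 ≡ −1, so (14/23) = −1.

-1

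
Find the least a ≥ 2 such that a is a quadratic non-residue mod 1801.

(2/1801) = +1, so 2 is a residue.
(3/1801) = +1, so 3 is a residue.
(4/1801) = +1, so 4 is a residue.
(5/1801) = +1, so 5 is a residue.
(6/1801) = +1, so 6 is a residue.
(7/1801) = +1, so 7 is a residue.
(8/1801) = +1, so 8 is a residue.
(9/1801) = +1, so 9 is a residue.
(10/1801) = +1, so 10 is a residue.
(11/1801) = −1, so 11 is the smallest positive non-residue mod 1801.

11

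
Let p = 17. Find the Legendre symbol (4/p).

1

Pull out 2^2: since 17 ≡ 1 (mod 8), (2/17) = +1, so (2/17)^2 = +1.
Reached (1/17) = 1. Collecting the sign flips along the way, the symbol is +1.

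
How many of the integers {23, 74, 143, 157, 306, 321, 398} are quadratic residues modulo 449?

3

(23/449) = +1 → QR.
(74/449) = -1 → non-residue.
(143/449) = -1 → non-residue.
(157/449) = -1 → non-residue.
(306/449) = -1 → non-residue.
(321/449) = +1 → QR.
(398/449) = +1 → QR.
Total quadratic residues among the 7: 3.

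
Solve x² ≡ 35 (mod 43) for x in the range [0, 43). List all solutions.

Since 43 ≡ 3 (mod 4), a square root of 35 is 35^((43+1)/4) = 35^11 mod 43.
Repeated squaring: 35^2≡21, 35^4≡11, 35^8≡35 (mod 43).
35^11 = 35^(8+2+1) ≡ 11 (mod 43).
Check: 11² = 121 ≡ 35 (mod 43). The two roots are 11 and 32.

11, 32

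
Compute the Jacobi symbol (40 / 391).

Pull out 2^3: since 391 ≡ 7 (mod 8), (2/391) = +1, so (2/391)^3 = +1.
Reciprocity: 5 ≡ 1 and 391 ≡ 3 (mod 4), so (5/391) = +(391/5).
Reduce top mod 5: now compute (1/5).
Reached (1/5) = 1. Collecting the sign flips along the way, the symbol is +1.

1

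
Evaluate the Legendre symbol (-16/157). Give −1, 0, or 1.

1

First reduce: -16 ≡ 141 (mod 157).
Reciprocity: 141 ≡ 1 and 157 ≡ 1 (mod 4), so (141/157) = +(157/141).
Reduce top mod 141: now compute (16/141).
Pull out 2^4: since 141 ≡ 5 (mod 8), (2/141) = -1, so (2/141)^4 = +1.
Reached (1/141) = 1. Collecting the sign flips along the way, the symbol is +1.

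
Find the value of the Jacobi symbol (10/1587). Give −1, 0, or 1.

Pull out 2: since 1587 ≡ 3 (mod 8), (2/1587) = -1.
Reciprocity: 5 ≡ 1 and 1587 ≡ 3 (mod 4), so (5/1587) = +(1587/5).
Reduce top mod 5: now compute (2/5).
Pull out 2: since 5 ≡ 5 (mod 8), (2/5) = -1.
Reached (1/5) = 1. Collecting the sign flips along the way, the symbol is +1.

1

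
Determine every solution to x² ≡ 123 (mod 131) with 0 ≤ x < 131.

Since 131 ≡ 3 (mod 4), a square root of 123 is 123^((131+1)/4) = 123^33 mod 131.
Repeated squaring: 123^2≡64, 123^4≡35, 123^8≡46, 123^16≡20, 123^32≡7 (mod 131).
123^33 = 123^(32+1) ≡ 75 (mod 131).
Check: 75² = 5625 ≡ 123 (mod 131). The two roots are 56 and 75.

56, 75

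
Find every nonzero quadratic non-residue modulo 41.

Square k = 1,…,20 (k and 41−k give the same square):
1²=1, 2²=4, 3²=9, 4²=16, 5²=25, 6²=36, 7²≡8, 8²≡23, 9²≡40, 10²≡18, 11²≡39, 12²≡21, 13²≡5, 14²≡32, 15²≡20, 16²≡10, 17²≡2, 18²≡37, 19²≡33, 20²≡31 (mod 41).
The residues are {1, 2, 4, 5, 8, 9, 10, 16, 18, 20, 21, 23, 25, 31, 32, 33, 36, 37, 39, 40}; the non-residues are the remaining 20 nonzero classes.

3, 6, 7, 11, 12, 13, 14, 15, 17, 19, 22, 24, 26, 27, 28, 29, 30, 34, 35, 38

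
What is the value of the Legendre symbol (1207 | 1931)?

-1

Reciprocity: 1207 ≡ 3 and 1931 ≡ 3 (mod 4), so (1207/1931) = −(1931/1207).
Reduce top mod 1207: now compute (724/1207).
Pull out 2^2: since 1207 ≡ 7 (mod 8), (2/1207) = +1, so (2/1207)^2 = +1.
Reciprocity: 181 ≡ 1 and 1207 ≡ 3 (mod 4), so (181/1207) = +(1207/181).
Reduce top mod 181: now compute (121/181).
Reciprocity: 121 ≡ 1 and 181 ≡ 1 (mod 4), so (121/181) = +(181/121).
Reduce top mod 121: now compute (60/121).
Pull out 2^2: since 121 ≡ 1 (mod 8), (2/121) = +1, so (2/121)^2 = +1.
Reciprocity: 15 ≡ 3 and 121 ≡ 1 (mod 4), so (15/121) = +(121/15).
Reduce top mod 15: now compute (1/15).
Reached (1/15) = 1. Collecting the sign flips along the way, the symbol is -1.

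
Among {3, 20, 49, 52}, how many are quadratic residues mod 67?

1

(3/67) = -1 → non-residue.
(20/67) = -1 → non-residue.
(49/67) = +1 → QR.
(52/67) = -1 → non-residue.
Total quadratic residues among the 4: 1.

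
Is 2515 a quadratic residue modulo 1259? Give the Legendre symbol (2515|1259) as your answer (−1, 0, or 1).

-1

First reduce: 2515 ≡ 1256 (mod 1259).
Pull out 2^3: since 1259 ≡ 3 (mod 8), (2/1259) = -1, so (2/1259)^3 = -1.
Reciprocity: 157 ≡ 1 and 1259 ≡ 3 (mod 4), so (157/1259) = +(1259/157).
Reduce top mod 157: now compute (3/157).
Reciprocity: 3 ≡ 3 and 157 ≡ 1 (mod 4), so (3/157) = +(157/3).
Reduce top mod 3: now compute (1/3).
Reached (1/3) = 1. Collecting the sign flips along the way, the symbol is -1.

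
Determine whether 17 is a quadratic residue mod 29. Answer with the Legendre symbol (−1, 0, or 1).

-1

Reciprocity: 17 ≡ 1 and 29 ≡ 1 (mod 4), so (17/29) = +(29/17).
Reduce top mod 17: now compute (12/17).
Pull out 2^2: since 17 ≡ 1 (mod 8), (2/17) = +1, so (2/17)^2 = +1.
Reciprocity: 3 ≡ 3 and 17 ≡ 1 (mod 4), so (3/17) = +(17/3).
Reduce top mod 3: now compute (2/3).
Pull out 2: since 3 ≡ 3 (mod 8), (2/3) = -1.
Reached (1/3) = 1. Collecting the sign flips along the way, the symbol is -1.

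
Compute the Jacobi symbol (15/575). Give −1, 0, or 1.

Reciprocity: 15 ≡ 3 and 575 ≡ 3 (mod 4), so (15/575) = −(575/15).
Reduce top mod 15: now compute (5/15).
Reciprocity: 5 ≡ 1 and 15 ≡ 3 (mod 4), so (5/15) = +(15/5).
Reduce top mod 5: now compute (0/5).
Top reduces to 0: gcd > 1, so the symbol is 0.

0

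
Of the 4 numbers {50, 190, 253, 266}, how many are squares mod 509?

2

(50/509) = -1 → non-residue.
(190/509) = +1 → QR.
(253/509) = +1 → QR.
(266/509) = -1 → non-residue.
Total quadratic residues among the 4: 2.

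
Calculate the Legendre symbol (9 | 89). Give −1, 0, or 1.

Reciprocity: 9 ≡ 1 and 89 ≡ 1 (mod 4), so (9/89) = +(89/9).
Reduce top mod 9: now compute (8/9).
Pull out 2^3: since 9 ≡ 1 (mod 8), (2/9) = +1, so (2/9)^3 = +1.
Reached (1/9) = 1. Collecting the sign flips along the way, the symbol is +1.

1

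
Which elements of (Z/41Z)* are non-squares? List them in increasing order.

Square k = 1,…,20 (k and 41−k give the same square):
1²=1, 2²=4, 3²=9, 4²=16, 5²=25, 6²=36, 7²≡8, 8²≡23, 9²≡40, 10²≡18, 11²≡39, 12²≡21, 13²≡5, 14²≡32, 15²≡20, 16²≡10, 17²≡2, 18²≡37, 19²≡33, 20²≡31 (mod 41).
The residues are {1, 2, 4, 5, 8, 9, 10, 16, 18, 20, 21, 23, 25, 31, 32, 33, 36, 37, 39, 40}; the non-residues are the remaining 20 nonzero classes.

3 6 7 11 12 13 14 15 17 19 22 24 26 27 28 29 30 34 35 38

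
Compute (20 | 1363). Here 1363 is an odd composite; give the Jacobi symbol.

-1

Pull out 2^2: since 1363 ≡ 3 (mod 8), (2/1363) = -1, so (2/1363)^2 = +1.
Reciprocity: 5 ≡ 1 and 1363 ≡ 3 (mod 4), so (5/1363) = +(1363/5).
Reduce top mod 5: now compute (3/5).
Reciprocity: 3 ≡ 3 and 5 ≡ 1 (mod 4), so (3/5) = +(5/3).
Reduce top mod 3: now compute (2/3).
Pull out 2: since 3 ≡ 3 (mod 8), (2/3) = -1.
Reached (1/3) = 1. Collecting the sign flips along the way, the symbol is -1.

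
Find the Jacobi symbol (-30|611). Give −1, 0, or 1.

1

First reduce: -30 ≡ 581 (mod 611).
Reciprocity: 581 ≡ 1 and 611 ≡ 3 (mod 4), so (581/611) = +(611/581).
Reduce top mod 581: now compute (30/581).
Pull out 2: since 581 ≡ 5 (mod 8), (2/581) = -1.
Reciprocity: 15 ≡ 3 and 581 ≡ 1 (mod 4), so (15/581) = +(581/15).
Reduce top mod 15: now compute (11/15).
Reciprocity: 11 ≡ 3 and 15 ≡ 3 (mod 4), so (11/15) = −(15/11).
Reduce top mod 11: now compute (4/11).
Pull out 2^2: since 11 ≡ 3 (mod 8), (2/11) = -1, so (2/11)^2 = +1.
Reached (1/11) = 1. Collecting the sign flips along the way, the symbol is +1.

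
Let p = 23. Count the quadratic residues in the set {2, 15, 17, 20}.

(2/23) = +1 → QR.
(15/23) = -1 → non-residue.
(17/23) = -1 → non-residue.
(20/23) = -1 → non-residue.
Total quadratic residues among the 4: 1.

1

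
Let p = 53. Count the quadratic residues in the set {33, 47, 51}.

1

(33/53) = -1 → non-residue.
(47/53) = +1 → QR.
(51/53) = -1 → non-residue.
Total quadratic residues among the 3: 1.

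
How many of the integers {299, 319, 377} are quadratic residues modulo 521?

(299/521) = -1 → non-residue.
(319/521) = +1 → QR.
(377/521) = +1 → QR.
Total quadratic residues among the 3: 2.

2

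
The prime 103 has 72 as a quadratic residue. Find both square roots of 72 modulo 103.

22, 81

Since 103 ≡ 3 (mod 4), a square root of 72 is 72^((103+1)/4) = 72^26 mod 103.
Repeated squaring: 72^2≡34, 72^4≡23, 72^8≡14, 72^16≡93 (mod 103).
72^26 = 72^(16+8+2) ≡ 81 (mod 103).
Check: 81² = 6561 ≡ 72 (mod 103). The two roots are 22 and 81.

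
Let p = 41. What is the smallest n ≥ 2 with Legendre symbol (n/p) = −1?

(2/41) = +1, so 2 is a residue.
(3/41) = −1, so 3 is the smallest positive non-residue mod 41.

3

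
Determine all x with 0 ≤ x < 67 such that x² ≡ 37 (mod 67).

29, 38

Since 67 ≡ 3 (mod 4), a square root of 37 is 37^((67+1)/4) = 37^17 mod 67.
Repeated squaring: 37^2≡29, 37^4≡37, 37^8≡29, 37^16≡37 (mod 67).
37^17 = 37^(16+1) ≡ 29 (mod 67).
Check: 29² = 841 ≡ 37 (mod 67). The two roots are 29 and 38.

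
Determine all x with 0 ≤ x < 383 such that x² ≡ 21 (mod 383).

44, 339

Since 383 ≡ 3 (mod 4), a square root of 21 is 21^((383+1)/4) = 21^96 mod 383.
Repeated squaring: 21^2≡58, 21^4≡300, 21^8≡378, 21^16≡25, 21^32≡242, 21^64≡348 (mod 383).
21^96 = 21^(64+32) ≡ 339 (mod 383).
Check: 339² = 114921 ≡ 21 (mod 383). The two roots are 44 and 339.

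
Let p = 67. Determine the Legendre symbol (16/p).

1

Pull out 2^4: since 67 ≡ 3 (mod 8), (2/67) = -1, so (2/67)^4 = +1.
Reached (1/67) = 1. Collecting the sign flips along the way, the symbol is +1.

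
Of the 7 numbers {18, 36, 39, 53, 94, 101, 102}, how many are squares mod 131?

6

(18/131) = -1 → non-residue.
(36/131) = +1 → QR.
(39/131) = +1 → QR.
(53/131) = +1 → QR.
(94/131) = +1 → QR.
(101/131) = +1 → QR.
(102/131) = +1 → QR.
Total quadratic residues among the 7: 6.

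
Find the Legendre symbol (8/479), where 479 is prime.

Pull out 2^3: since 479 ≡ 7 (mod 8), (2/479) = +1, so (2/479)^3 = +1.
Reached (1/479) = 1. Collecting the sign flips along the way, the symbol is +1.

1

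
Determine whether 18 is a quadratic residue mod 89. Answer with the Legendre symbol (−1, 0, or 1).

Euler's criterion: (18/89) ≡ 18^44 (mod 89).
18^2 ≡ 57 (mod 89)
18^4 ≡ 45 (mod 89)
18^8 ≡ 67 (mod 89)
18^16 ≡ 39 (mod 89)
18^32 ≡ 8 (mod 89)
18^44 = 18^(32+8+4) ≡ 1 (mod 89).
Result is 1, so (18/89) = 1.

1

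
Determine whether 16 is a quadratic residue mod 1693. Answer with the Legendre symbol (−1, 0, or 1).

1

Pull out 2^4: since 1693 ≡ 5 (mod 8), (2/1693) = -1, so (2/1693)^4 = +1.
Reached (1/1693) = 1. Collecting the sign flips along the way, the symbol is +1.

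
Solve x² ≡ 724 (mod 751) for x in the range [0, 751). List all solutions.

316, 435

Since 751 ≡ 3 (mod 4), a square root of 724 is 724^((751+1)/4) = 724^188 mod 751.
Repeated squaring: 724^2≡729, 724^4≡484, 724^8≡695, 724^16≡132, 724^32≡151, 724^64≡271, 724^128≡594 (mod 751).
724^188 = 724^(128+32+16+8+4) ≡ 435 (mod 751).
Check: 435² = 189225 ≡ 724 (mod 751). The two roots are 316 and 435.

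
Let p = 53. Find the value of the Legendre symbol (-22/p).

First reduce: -22 ≡ 31 (mod 53).
Reciprocity: 31 ≡ 3 and 53 ≡ 1 (mod 4), so (31/53) = +(53/31).
Reduce top mod 31: now compute (22/31).
Pull out 2: since 31 ≡ 7 (mod 8), (2/31) = +1.
Reciprocity: 11 ≡ 3 and 31 ≡ 3 (mod 4), so (11/31) = −(31/11).
Reduce top mod 11: now compute (9/11).
Reciprocity: 9 ≡ 1 and 11 ≡ 3 (mod 4), so (9/11) = +(11/9).
Reduce top mod 9: now compute (2/9).
Pull out 2: since 9 ≡ 1 (mod 8), (2/9) = +1.
Reached (1/9) = 1. Collecting the sign flips along the way, the symbol is -1.

-1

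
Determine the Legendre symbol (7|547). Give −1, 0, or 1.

-1

Reciprocity: 7 ≡ 3 and 547 ≡ 3 (mod 4), so (7/547) = −(547/7).
Reduce top mod 7: now compute (1/7).
Reached (1/7) = 1. Collecting the sign flips along the way, the symbol is -1.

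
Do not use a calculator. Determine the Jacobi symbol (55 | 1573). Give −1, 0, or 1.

0

Reciprocity: 55 ≡ 3 and 1573 ≡ 1 (mod 4), so (55/1573) = +(1573/55).
Reduce top mod 55: now compute (33/55).
Reciprocity: 33 ≡ 1 and 55 ≡ 3 (mod 4), so (33/55) = +(55/33).
Reduce top mod 33: now compute (22/33).
Pull out 2: since 33 ≡ 1 (mod 8), (2/33) = +1.
Reciprocity: 11 ≡ 3 and 33 ≡ 1 (mod 4), so (11/33) = +(33/11).
Reduce top mod 11: now compute (0/11).
Top reduces to 0: gcd > 1, so the symbol is 0.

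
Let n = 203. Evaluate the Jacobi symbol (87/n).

Reciprocity: 87 ≡ 3 and 203 ≡ 3 (mod 4), so (87/203) = −(203/87).
Reduce top mod 87: now compute (29/87).
Reciprocity: 29 ≡ 1 and 87 ≡ 3 (mod 4), so (29/87) = +(87/29).
Reduce top mod 29: now compute (0/29).
Top reduces to 0: gcd > 1, so the symbol is 0.

0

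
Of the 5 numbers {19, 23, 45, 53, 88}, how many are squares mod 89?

(19/89) = -1 → non-residue.
(23/89) = -1 → non-residue.
(45/89) = +1 → QR.
(53/89) = +1 → QR.
(88/89) = +1 → QR.
Total quadratic residues among the 5: 3.

3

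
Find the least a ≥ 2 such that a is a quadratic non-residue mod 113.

(2/113) = +1, so 2 is a residue.
(3/113) = −1, so 3 is the smallest positive non-residue mod 113.

3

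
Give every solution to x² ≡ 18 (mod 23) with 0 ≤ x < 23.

Since 23 ≡ 3 (mod 4), a square root of 18 is 18^((23+1)/4) = 18^6 mod 23.
Repeated squaring: 18^2≡2, 18^4≡4 (mod 23).
18^6 = 18^(4+2) ≡ 8 (mod 23).
Check: 8² = 64 ≡ 18 (mod 23). The two roots are 8 and 15.

8, 15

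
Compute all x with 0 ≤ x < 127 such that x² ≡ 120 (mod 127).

45, 82

Since 127 ≡ 3 (mod 4), a square root of 120 is 120^((127+1)/4) = 120^32 mod 127.
Repeated squaring: 120^2≡49, 120^4≡115, 120^8≡17, 120^16≡35, 120^32≡82 (mod 127).
120^32 = 120^(32) ≡ 82 (mod 127).
Check: 82² = 6724 ≡ 120 (mod 127). The two roots are 45 and 82.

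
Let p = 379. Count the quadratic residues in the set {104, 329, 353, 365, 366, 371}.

4

(104/379) = +1 → QR.
(329/379) = +1 → QR.
(353/379) = -1 → non-residue.
(365/379) = -1 → non-residue.
(366/379) = +1 → QR.
(371/379) = +1 → QR.
Total quadratic residues among the 6: 4.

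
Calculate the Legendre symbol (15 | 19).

-1

Reciprocity: 15 ≡ 3 and 19 ≡ 3 (mod 4), so (15/19) = −(19/15).
Reduce top mod 15: now compute (4/15).
Pull out 2^2: since 15 ≡ 7 (mod 8), (2/15) = +1, so (2/15)^2 = +1.
Reached (1/15) = 1. Collecting the sign flips along the way, the symbol is -1.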